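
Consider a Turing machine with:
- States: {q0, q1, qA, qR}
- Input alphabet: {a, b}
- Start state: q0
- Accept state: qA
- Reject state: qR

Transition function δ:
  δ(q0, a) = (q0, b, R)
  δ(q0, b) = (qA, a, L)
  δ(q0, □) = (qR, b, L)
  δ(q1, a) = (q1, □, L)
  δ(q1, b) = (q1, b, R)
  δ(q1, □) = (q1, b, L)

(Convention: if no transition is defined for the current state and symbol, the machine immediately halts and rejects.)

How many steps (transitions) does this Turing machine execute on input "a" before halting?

Execution trace:
Initial: [q0]a
Step 1: δ(q0, a) = (q0, b, R) → b[q0]□
Step 2: δ(q0, □) = (qR, b, L) → [qR]bb

The machine reaches the reject state qR and halts.

The machine executed 2 steps before halting.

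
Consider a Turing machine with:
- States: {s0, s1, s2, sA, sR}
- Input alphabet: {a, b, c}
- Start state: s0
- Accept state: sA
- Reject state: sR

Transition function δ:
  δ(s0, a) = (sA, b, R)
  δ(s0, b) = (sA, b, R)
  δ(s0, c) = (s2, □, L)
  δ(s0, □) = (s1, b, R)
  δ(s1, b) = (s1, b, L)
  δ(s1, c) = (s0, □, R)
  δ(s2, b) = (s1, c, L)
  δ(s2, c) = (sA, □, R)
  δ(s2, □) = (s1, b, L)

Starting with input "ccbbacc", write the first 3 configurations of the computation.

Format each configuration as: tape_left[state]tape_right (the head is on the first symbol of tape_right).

Transitions applied:
Step 1: δ(s0, c) = (s2, □, L)
Step 2: δ(s2, □) = (s1, b, L)

The first 3 configurations are:
[s0]ccbbacc ⊢ [s2]□□cbbacc ⊢ [s1]□b□cbbacc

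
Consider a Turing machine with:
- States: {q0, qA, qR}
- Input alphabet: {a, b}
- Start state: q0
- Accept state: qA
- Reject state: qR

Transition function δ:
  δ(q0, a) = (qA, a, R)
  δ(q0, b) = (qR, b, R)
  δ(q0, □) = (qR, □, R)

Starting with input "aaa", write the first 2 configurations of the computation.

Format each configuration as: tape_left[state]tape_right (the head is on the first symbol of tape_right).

Transitions applied:
Step 1: δ(q0, a) = (qA, a, R)

The first 2 configurations are:
[q0]aaa ⊢ a[qA]aa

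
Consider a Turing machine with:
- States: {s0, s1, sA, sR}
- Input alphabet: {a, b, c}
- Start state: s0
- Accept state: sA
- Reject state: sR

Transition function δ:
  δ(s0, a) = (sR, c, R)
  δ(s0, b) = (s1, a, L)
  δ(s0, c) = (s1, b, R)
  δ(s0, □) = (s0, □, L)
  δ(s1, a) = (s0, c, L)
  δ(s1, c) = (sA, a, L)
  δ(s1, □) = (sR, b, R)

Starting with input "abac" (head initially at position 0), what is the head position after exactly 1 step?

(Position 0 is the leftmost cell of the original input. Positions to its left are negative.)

Execution trace (head position shown):
Step 0: [s0]abac  (head at position 0)
Step 1: move right → c[sR]bac  (head at position 1)

After 1 step, the head is at position 1.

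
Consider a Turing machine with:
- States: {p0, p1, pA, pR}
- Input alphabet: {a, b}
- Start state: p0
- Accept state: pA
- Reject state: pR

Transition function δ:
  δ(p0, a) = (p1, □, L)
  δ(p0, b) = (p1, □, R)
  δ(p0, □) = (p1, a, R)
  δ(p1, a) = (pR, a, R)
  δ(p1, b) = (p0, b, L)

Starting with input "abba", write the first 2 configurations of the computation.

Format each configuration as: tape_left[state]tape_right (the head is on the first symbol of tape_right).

Transitions applied:
Step 1: δ(p0, a) = (p1, □, L)

The first 2 configurations are:
[p0]abba ⊢ [p1]□□bba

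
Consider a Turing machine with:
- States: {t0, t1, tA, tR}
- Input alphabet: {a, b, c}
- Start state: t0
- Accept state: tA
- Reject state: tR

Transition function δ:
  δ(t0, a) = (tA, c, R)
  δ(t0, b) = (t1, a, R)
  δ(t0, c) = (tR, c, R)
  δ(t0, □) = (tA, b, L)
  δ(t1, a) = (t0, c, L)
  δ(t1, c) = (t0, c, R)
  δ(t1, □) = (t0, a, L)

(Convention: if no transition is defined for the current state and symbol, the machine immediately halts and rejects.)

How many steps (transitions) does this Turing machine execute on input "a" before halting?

Execution trace:
Initial: [t0]a
Step 1: δ(t0, a) = (tA, c, R) → c[tA]□

The machine reaches the accept state tA and halts.

The machine executed 1 step before halting.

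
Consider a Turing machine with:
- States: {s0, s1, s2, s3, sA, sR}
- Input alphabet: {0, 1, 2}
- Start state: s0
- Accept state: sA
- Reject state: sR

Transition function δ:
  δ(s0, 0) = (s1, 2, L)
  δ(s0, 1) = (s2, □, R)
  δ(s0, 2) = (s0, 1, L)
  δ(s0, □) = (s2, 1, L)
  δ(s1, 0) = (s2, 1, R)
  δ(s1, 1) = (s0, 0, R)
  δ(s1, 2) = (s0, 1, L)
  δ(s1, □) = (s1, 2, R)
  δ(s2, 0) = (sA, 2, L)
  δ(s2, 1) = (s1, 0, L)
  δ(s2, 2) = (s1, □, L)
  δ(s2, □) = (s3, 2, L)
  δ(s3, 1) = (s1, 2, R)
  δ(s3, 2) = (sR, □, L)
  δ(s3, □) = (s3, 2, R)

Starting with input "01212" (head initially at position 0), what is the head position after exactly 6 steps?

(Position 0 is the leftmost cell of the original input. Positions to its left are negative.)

Execution trace (head position shown):
Step 0: [s0]01212  (head at position 0)
Step 1: move left → [s1]□21212  (head at position -1)
Step 2: move right → 2[s1]21212  (head at position 0)
Step 3: move left → [s0]211212  (head at position -1)
Step 4: move left → [s0]□111212  (head at position -2)
Step 5: move left → [s2]□1111212  (head at position -3)
Step 6: move left → [s3]□21111212  (head at position -4)

After 6 steps, the head is at position -4.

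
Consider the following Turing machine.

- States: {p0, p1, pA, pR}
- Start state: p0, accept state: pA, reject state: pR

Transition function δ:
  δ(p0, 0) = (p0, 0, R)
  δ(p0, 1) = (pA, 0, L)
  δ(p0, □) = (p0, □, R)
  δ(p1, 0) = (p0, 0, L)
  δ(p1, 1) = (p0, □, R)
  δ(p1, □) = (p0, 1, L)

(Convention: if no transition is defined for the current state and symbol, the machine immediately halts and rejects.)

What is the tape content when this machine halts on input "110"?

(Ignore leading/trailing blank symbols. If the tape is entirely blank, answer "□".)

Execution trace:
Initial: [p0]110
Step 1: δ(p0, 1) = (pA, 0, L) → [pA]□010

The machine reaches the accept state pA and halts.

Final tape (ignoring leading/trailing blanks): 010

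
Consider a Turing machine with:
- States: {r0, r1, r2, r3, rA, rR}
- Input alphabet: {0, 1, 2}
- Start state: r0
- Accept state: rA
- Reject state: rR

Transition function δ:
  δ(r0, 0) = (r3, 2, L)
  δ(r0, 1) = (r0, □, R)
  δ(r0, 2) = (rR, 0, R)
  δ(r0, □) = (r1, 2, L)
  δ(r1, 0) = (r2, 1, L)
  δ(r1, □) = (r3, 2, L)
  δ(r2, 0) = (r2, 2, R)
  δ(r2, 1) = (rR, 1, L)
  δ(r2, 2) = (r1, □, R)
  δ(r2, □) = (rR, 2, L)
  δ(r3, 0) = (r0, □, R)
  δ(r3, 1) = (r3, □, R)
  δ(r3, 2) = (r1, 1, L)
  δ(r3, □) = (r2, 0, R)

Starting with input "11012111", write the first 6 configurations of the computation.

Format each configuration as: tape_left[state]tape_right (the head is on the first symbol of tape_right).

Transitions applied:
Step 1: δ(r0, 1) = (r0, □, R)
Step 2: δ(r0, 1) = (r0, □, R)
Step 3: δ(r0, 0) = (r3, 2, L)
Step 4: δ(r3, □) = (r2, 0, R)
Step 5: δ(r2, 2) = (r1, □, R)

The first 6 configurations are:
[r0]11012111 ⊢ □[r0]1012111 ⊢ □□[r0]012111 ⊢ □[r3]□212111 ⊢ □0[r2]212111 ⊢ □0□[r1]12111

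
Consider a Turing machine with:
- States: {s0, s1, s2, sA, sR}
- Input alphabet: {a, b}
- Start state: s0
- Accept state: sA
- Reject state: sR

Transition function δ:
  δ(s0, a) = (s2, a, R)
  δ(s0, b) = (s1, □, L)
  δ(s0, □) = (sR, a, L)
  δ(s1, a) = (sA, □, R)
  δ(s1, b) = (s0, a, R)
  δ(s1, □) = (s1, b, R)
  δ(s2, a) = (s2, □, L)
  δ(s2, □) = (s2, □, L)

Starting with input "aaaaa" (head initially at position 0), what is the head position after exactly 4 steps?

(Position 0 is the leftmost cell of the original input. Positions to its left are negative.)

Execution trace (head position shown):
Step 0: [s0]aaaaa  (head at position 0)
Step 1: move right → a[s2]aaaa  (head at position 1)
Step 2: move left → [s2]a□aaa  (head at position 0)
Step 3: move left → [s2]□□□aaa  (head at position -1)
Step 4: move left → [s2]□□□□aaa  (head at position -2)

After 4 steps, the head is at position -2.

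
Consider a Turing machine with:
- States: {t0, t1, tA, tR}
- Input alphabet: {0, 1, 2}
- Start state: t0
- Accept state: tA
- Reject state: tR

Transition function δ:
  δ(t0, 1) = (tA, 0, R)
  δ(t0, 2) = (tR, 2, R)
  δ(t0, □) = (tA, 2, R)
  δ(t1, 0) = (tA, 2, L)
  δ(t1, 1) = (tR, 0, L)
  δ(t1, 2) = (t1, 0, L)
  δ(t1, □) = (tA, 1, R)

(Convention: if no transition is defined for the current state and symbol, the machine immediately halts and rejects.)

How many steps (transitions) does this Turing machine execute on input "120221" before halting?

Execution trace:
Initial: [t0]120221
Step 1: δ(t0, 1) = (tA, 0, R) → 0[tA]20221

The machine reaches the accept state tA and halts.

The machine executed 1 step before halting.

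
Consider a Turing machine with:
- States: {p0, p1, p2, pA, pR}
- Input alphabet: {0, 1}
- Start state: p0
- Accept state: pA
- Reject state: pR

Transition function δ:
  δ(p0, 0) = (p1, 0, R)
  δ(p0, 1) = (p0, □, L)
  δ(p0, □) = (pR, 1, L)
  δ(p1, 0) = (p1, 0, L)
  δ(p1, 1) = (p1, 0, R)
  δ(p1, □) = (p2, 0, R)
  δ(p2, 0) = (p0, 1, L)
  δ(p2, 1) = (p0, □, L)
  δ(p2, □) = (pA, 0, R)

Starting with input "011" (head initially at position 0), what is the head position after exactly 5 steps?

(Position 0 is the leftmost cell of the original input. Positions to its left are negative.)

Execution trace (head position shown):
Step 0: [p0]011  (head at position 0)
Step 1: move right → 0[p1]11  (head at position 1)
Step 2: move right → 00[p1]1  (head at position 2)
Step 3: move right → 000[p1]□  (head at position 3)
Step 4: move right → 0000[p2]□  (head at position 4)
Step 5: move right → 00000[pA]□  (head at position 5)

After 5 steps, the head is at position 5.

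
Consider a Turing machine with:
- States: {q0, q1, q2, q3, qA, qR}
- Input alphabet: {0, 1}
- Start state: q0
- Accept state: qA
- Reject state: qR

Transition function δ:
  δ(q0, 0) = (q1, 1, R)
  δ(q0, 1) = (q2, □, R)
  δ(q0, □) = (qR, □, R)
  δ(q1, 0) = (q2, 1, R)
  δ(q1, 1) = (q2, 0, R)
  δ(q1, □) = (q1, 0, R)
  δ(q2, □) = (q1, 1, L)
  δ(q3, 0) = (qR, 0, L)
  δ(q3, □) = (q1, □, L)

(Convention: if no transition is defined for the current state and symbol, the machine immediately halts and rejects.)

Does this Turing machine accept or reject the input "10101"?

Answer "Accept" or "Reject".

Execution trace:
Initial: [q0]10101
Step 1: δ(q0, 1) = (q2, □, R) → □[q2]0101

No transition is defined for δ(q2, 0). By convention the machine halts and rejects.

Answer: Reject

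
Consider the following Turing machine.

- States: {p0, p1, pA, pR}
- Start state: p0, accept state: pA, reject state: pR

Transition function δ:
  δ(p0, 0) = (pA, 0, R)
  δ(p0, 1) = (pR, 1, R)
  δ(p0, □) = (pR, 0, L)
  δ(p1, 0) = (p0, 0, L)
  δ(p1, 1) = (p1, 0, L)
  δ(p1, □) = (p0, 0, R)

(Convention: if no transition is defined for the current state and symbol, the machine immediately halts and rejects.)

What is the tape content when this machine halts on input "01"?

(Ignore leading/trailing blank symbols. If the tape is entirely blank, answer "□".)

Execution trace:
Initial: [p0]01
Step 1: δ(p0, 0) = (pA, 0, R) → 0[pA]1

The machine reaches the accept state pA and halts.

Final tape (ignoring leading/trailing blanks): 01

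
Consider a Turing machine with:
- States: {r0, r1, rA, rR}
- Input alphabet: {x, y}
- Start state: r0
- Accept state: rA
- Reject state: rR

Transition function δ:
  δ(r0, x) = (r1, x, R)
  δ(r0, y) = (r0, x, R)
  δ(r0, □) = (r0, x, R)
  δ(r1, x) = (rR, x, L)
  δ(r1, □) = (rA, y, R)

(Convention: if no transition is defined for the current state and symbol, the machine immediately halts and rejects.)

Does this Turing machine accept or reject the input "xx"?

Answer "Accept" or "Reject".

Execution trace:
Initial: [r0]xx
Step 1: δ(r0, x) = (r1, x, R) → x[r1]x
Step 2: δ(r1, x) = (rR, x, L) → [rR]xx

The machine reaches the reject state rR and halts.

Answer: Reject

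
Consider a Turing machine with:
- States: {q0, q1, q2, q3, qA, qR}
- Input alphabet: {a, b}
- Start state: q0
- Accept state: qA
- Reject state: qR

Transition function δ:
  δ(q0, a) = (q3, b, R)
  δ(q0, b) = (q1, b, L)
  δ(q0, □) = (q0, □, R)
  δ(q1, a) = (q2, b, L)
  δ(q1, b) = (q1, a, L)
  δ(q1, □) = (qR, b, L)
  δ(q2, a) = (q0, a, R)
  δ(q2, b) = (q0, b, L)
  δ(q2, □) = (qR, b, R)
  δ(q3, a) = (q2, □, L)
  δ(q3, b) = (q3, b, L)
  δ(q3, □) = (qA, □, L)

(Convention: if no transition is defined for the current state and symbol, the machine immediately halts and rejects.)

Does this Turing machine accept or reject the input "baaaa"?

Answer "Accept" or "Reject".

Execution trace:
Initial: [q0]baaaa
Step 1: δ(q0, b) = (q1, b, L) → [q1]□baaaa
Step 2: δ(q1, □) = (qR, b, L) → [qR]□bbaaaa

The machine reaches the reject state qR and halts.

Answer: Reject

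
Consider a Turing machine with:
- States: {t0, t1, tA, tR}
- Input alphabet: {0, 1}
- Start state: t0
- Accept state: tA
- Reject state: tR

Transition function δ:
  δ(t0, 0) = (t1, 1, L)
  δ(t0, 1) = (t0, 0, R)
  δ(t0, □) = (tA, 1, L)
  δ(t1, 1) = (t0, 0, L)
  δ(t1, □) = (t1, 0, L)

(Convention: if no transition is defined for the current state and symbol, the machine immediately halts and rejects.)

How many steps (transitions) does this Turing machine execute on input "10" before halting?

Execution trace:
Initial: [t0]10
Step 1: δ(t0, 1) = (t0, 0, R) → 0[t0]0
Step 2: δ(t0, 0) = (t1, 1, L) → [t1]01

No transition is defined for δ(t1, 0). By convention the machine halts and rejects.

The machine executed 2 steps before halting.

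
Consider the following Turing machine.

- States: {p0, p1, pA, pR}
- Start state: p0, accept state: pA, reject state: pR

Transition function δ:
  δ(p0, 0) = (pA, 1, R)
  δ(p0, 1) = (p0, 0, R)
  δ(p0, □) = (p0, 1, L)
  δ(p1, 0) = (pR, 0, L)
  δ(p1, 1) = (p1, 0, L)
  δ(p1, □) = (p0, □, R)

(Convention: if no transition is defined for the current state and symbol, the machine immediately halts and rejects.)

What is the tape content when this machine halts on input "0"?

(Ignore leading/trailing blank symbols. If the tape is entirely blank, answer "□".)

Execution trace:
Initial: [p0]0
Step 1: δ(p0, 0) = (pA, 1, R) → 1[pA]□

The machine reaches the accept state pA and halts.

Final tape (ignoring leading/trailing blanks): 1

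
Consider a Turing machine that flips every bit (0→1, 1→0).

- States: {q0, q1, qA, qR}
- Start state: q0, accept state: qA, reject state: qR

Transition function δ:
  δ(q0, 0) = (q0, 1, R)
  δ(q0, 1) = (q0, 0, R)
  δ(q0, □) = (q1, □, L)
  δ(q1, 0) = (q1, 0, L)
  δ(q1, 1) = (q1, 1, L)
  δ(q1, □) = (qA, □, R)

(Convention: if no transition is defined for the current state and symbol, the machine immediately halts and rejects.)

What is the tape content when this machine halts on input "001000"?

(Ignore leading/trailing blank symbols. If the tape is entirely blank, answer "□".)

Execution trace:
Initial: [q0]001000
Step 1: δ(q0, 0) = (q0, 1, R) → 1[q0]01000
Step 2: δ(q0, 0) = (q0, 1, R) → 11[q0]1000
Step 3: δ(q0, 1) = (q0, 0, R) → 110[q0]000
Step 4: δ(q0, 0) = (q0, 1, R) → 1101[q0]00
Step 5: δ(q0, 0) = (q0, 1, R) → 11011[q0]0
Step 6: δ(q0, 0) = (q0, 1, R) → 110111[q0]□
Step 7: δ(q0, □) = (q1, □, L) → 11011[q1]1□
Step 8: δ(q1, 1) = (q1, 1, L) → 1101[q1]11□
Step 9: δ(q1, 1) = (q1, 1, L) → 110[q1]111□
Step 10: δ(q1, 1) = (q1, 1, L) → 11[q1]0111□
Step 11: δ(q1, 0) = (q1, 0, L) → 1[q1]10111□
Step 12: δ(q1, 1) = (q1, 1, L) → [q1]110111□
Step 13: δ(q1, 1) = (q1, 1, L) → [q1]□110111□
Step 14: δ(q1, □) = (qA, □, R) → □[qA]110111□

The machine reaches the accept state qA and halts.

Final tape (ignoring leading/trailing blanks): 110111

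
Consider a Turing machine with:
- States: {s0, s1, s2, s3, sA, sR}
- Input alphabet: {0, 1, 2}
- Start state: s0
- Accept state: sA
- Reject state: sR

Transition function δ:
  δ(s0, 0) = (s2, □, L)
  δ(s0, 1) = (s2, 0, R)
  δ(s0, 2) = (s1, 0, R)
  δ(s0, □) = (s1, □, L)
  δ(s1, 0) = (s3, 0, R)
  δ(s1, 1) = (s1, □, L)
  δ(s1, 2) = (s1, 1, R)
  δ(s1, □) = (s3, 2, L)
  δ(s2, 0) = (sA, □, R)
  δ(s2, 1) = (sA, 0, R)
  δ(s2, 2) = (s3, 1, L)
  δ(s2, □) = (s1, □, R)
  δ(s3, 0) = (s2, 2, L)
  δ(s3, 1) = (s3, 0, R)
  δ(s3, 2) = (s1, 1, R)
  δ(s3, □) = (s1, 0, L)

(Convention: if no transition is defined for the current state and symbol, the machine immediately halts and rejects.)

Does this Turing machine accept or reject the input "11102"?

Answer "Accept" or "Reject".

Execution trace:
Initial: [s0]11102
Step 1: δ(s0, 1) = (s2, 0, R) → 0[s2]1102
Step 2: δ(s2, 1) = (sA, 0, R) → 00[sA]102

The machine reaches the accept state sA and halts.

Answer: Accept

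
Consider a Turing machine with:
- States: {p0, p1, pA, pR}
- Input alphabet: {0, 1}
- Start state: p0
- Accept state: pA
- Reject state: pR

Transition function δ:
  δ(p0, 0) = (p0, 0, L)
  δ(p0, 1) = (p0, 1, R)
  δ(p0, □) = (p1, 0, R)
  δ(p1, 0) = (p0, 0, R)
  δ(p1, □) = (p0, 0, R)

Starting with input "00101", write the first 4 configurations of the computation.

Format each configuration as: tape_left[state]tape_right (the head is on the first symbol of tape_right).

Transitions applied:
Step 1: δ(p0, 0) = (p0, 0, L)
Step 2: δ(p0, □) = (p1, 0, R)
Step 3: δ(p1, 0) = (p0, 0, R)

The first 4 configurations are:
[p0]00101 ⊢ [p0]□00101 ⊢ 0[p1]00101 ⊢ 00[p0]0101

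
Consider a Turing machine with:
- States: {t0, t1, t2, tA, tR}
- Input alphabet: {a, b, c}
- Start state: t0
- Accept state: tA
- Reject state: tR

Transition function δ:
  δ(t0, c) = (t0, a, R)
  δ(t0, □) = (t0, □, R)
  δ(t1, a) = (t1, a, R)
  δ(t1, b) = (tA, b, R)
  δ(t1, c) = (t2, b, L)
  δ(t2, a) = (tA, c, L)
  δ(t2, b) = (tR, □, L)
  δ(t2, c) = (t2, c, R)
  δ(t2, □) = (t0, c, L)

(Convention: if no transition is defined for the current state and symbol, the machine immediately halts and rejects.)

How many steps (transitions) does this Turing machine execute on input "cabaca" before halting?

Execution trace:
Initial: [t0]cabaca
Step 1: δ(t0, c) = (t0, a, R) → a[t0]abaca

No transition is defined for δ(t0, a). By convention the machine halts and rejects.

The machine executed 1 step before halting.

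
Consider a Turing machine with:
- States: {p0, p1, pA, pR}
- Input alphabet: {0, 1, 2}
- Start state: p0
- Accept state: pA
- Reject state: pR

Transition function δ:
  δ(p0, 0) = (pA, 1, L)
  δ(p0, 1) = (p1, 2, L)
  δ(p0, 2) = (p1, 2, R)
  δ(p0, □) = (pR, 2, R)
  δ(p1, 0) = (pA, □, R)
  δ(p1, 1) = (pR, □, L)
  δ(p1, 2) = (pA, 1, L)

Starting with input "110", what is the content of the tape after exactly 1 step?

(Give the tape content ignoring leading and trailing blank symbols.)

Execution trace:
Initial: [p0]110
Step 1: δ(p0, 1) = (p1, 2, L) → [p1]□210

No transition is defined for δ(p1, □). By convention the machine halts and rejects.

After 1 step, the tape (ignoring leading/trailing blanks) is: 210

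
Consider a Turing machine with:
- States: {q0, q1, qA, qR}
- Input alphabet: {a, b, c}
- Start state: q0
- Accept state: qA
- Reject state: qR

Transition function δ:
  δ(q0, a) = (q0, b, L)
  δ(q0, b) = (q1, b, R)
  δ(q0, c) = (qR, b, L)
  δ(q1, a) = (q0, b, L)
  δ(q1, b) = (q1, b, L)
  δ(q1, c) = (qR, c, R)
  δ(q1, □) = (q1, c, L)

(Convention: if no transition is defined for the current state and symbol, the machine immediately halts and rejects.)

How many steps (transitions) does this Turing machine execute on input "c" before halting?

Execution trace:
Initial: [q0]c
Step 1: δ(q0, c) = (qR, b, L) → [qR]□b

The machine reaches the reject state qR and halts.

The machine executed 1 step before halting.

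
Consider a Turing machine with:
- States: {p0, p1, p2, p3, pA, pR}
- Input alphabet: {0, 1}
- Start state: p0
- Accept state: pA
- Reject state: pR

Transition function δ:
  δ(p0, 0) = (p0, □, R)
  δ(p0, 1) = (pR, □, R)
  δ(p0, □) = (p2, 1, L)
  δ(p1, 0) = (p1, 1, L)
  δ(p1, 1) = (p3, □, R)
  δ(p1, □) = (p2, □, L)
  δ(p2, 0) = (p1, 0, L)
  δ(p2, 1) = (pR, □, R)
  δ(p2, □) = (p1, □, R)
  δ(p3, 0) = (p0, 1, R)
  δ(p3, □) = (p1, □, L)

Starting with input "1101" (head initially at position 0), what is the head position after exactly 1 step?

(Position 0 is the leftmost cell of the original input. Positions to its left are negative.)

Execution trace (head position shown):
Step 0: [p0]1101  (head at position 0)
Step 1: move right → □[pR]101  (head at position 1)

After 1 step, the head is at position 1.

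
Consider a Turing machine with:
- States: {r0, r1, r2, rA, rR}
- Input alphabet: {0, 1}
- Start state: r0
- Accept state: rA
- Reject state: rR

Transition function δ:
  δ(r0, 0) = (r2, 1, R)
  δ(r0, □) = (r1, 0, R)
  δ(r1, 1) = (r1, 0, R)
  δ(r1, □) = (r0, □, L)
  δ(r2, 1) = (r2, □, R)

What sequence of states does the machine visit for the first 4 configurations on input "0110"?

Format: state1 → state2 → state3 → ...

Execution trace:
Initial: [r0]0110
Step 1: δ(r0, 0) = (r2, 1, R) → 1[r2]110
Step 2: δ(r2, 1) = (r2, □, R) → 1□[r2]10
Step 3: δ(r2, 1) = (r2, □, R) → 1□□[r2]0

No transition is defined for δ(r2, 0). By convention the machine halts and rejects.

State sequence: r0 → r2 → r2 → r2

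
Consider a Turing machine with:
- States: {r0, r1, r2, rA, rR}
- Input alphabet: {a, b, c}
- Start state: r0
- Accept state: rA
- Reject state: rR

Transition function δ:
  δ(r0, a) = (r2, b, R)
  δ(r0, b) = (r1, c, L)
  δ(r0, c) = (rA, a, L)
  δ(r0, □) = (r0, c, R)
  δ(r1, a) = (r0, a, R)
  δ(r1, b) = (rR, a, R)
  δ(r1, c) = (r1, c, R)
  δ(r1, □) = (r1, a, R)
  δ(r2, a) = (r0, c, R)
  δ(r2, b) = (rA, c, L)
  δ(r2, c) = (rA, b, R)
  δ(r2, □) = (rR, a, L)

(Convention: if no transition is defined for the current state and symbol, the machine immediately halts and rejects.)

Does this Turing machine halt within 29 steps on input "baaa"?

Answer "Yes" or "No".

Execution trace:
Initial: [r0]baaa
Step 1: δ(r0, b) = (r1, c, L) → [r1]□caaa
Step 2: δ(r1, □) = (r1, a, R) → a[r1]caaa
Step 3: δ(r1, c) = (r1, c, R) → ac[r1]aaa
Step 4: δ(r1, a) = (r0, a, R) → aca[r0]aa
Step 5: δ(r0, a) = (r2, b, R) → acab[r2]a
Step 6: δ(r2, a) = (r0, c, R) → acabc[r0]□
Step 7: δ(r0, □) = (r0, c, R) → acabcc[r0]□
Step 8: δ(r0, □) = (r0, c, R) → acabccc[r0]□
Step 9: δ(r0, □) = (r0, c, R) → acabcccc[r0]□
Step 10: δ(r0, □) = (r0, c, R) → acabccccc[r0]□
Step 11: δ(r0, □) = (r0, c, R) → acabcccccc[r0]□
Step 12: δ(r0, □) = (r0, c, R) → acabccccccc[r0]□
Step 13: δ(r0, □) = (r0, c, R) → acabcccccccc[r0]□
Step 14: δ(r0, □) = (r0, c, R) → acabccccccccc[r0]□
Step 15: δ(r0, □) = (r0, c, R) → acabcccccccccc[r0]□
Step 16: δ(r0, □) = (r0, c, R) → acabccccccccccc[r0]□
Step 17: δ(r0, □) = (r0, c, R) → acabcccccccccccc[r0]□
Step 18: δ(r0, □) = (r0, c, R) → acabccccccccccccc[r0]□
Step 19: δ(r0, □) = (r0, c, R) → acabcccccccccccccc[r0]□
Step 20: δ(r0, □) = (r0, c, R) → acabccccccccccccccc[r0]□
Step 21: δ(r0, □) = (r0, c, R) → acabcccccccccccccccc[r0]□
Step 22: δ(r0, □) = (r0, c, R) → acabccccccccccccccccc[r0]□
Step 23: δ(r0, □) = (r0, c, R) → acabcccccccccccccccccc[r0]□
Step 24: δ(r0, □) = (r0, c, R) → acabccccccccccccccccccc[r0]□
Step 25: δ(r0, □) = (r0, c, R) → acabcccccccccccccccccccc[r0]□
Step 26: δ(r0, □) = (r0, c, R) → acabccccccccccccccccccccc[r0]□
Step 27: δ(r0, □) = (r0, c, R) → acabcccccccccccccccccccccc[r0]□
Step 28: δ(r0, □) = (r0, c, R) → acabccccccccccccccccccccccc[r0]□
Step 29: δ(r0, □) = (r0, c, R) → acabcccccccccccccccccccccccc[r0]□

The machine has not reached a halting state after 29 steps.
The machine did not halt within the 29-step bound.

Answer: No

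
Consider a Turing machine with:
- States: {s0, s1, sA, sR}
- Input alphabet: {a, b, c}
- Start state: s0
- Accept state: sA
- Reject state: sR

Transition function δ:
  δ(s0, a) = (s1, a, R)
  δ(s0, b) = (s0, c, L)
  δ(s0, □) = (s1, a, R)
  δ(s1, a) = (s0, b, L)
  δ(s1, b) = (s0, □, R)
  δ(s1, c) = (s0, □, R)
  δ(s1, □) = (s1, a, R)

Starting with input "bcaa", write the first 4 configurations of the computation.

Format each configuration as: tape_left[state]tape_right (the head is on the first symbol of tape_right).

Transitions applied:
Step 1: δ(s0, b) = (s0, c, L)
Step 2: δ(s0, □) = (s1, a, R)
Step 3: δ(s1, c) = (s0, □, R)

The first 4 configurations are:
[s0]bcaa ⊢ [s0]□ccaa ⊢ a[s1]ccaa ⊢ a□[s0]caa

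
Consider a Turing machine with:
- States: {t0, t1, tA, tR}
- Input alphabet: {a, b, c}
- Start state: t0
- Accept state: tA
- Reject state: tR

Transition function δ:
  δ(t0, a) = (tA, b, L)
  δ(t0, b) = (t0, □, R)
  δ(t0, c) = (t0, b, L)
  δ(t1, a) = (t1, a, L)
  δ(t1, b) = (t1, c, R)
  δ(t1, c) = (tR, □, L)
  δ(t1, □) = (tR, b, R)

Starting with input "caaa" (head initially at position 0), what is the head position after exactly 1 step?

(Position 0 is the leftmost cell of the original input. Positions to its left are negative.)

Execution trace (head position shown):
Step 0: [t0]caaa  (head at position 0)
Step 1: move left → [t0]□baaa  (head at position -1)

After 1 step, the head is at position -1.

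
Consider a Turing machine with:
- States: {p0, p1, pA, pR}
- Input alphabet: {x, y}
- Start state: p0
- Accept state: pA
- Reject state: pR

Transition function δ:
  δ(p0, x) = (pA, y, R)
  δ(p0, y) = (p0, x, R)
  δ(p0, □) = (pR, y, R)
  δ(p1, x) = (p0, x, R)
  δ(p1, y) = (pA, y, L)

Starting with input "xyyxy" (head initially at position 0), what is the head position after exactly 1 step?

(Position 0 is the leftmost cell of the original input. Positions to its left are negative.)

Execution trace (head position shown):
Step 0: [p0]xyyxy  (head at position 0)
Step 1: move right → y[pA]yyxy  (head at position 1)

After 1 step, the head is at position 1.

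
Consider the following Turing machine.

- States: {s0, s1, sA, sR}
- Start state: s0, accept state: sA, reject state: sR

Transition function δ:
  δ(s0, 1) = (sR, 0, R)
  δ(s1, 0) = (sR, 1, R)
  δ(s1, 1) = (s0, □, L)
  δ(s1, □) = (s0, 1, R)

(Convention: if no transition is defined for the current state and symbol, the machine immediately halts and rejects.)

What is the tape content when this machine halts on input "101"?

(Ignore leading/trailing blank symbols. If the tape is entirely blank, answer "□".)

Execution trace:
Initial: [s0]101
Step 1: δ(s0, 1) = (sR, 0, R) → 0[sR]01

The machine reaches the reject state sR and halts.

Final tape (ignoring leading/trailing blanks): 001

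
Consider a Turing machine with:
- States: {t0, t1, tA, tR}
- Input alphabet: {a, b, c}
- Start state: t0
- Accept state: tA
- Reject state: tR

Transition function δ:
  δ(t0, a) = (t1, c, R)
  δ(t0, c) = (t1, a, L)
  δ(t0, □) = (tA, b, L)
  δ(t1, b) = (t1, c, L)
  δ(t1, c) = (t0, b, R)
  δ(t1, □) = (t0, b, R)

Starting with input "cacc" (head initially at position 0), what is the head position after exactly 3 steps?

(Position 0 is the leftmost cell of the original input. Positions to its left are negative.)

Execution trace (head position shown):
Step 0: [t0]cacc  (head at position 0)
Step 1: move left → [t1]□aacc  (head at position -1)
Step 2: move right → b[t0]aacc  (head at position 0)
Step 3: move right → bc[t1]acc  (head at position 1)

After 3 steps, the head is at position 1.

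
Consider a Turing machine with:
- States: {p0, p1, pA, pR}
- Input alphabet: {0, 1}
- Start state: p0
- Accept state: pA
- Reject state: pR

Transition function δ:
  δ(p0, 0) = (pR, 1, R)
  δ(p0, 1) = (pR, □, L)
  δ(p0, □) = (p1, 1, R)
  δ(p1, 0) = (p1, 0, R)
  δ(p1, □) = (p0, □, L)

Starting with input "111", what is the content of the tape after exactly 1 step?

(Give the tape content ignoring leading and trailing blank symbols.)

Execution trace:
Initial: [p0]111
Step 1: δ(p0, 1) = (pR, □, L) → [pR]□□11

The machine reaches the reject state pR and halts.

After 1 step, the tape (ignoring leading/trailing blanks) is: 11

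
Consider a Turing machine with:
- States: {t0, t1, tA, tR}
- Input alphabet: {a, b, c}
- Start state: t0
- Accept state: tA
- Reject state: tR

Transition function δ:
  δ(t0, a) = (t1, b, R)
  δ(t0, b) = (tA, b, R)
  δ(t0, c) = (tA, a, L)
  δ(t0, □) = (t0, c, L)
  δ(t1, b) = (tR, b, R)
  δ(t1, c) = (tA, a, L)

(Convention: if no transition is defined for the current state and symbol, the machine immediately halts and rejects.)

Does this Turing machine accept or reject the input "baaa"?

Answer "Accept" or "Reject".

Execution trace:
Initial: [t0]baaa
Step 1: δ(t0, b) = (tA, b, R) → b[tA]aaa

The machine reaches the accept state tA and halts.

Answer: Accept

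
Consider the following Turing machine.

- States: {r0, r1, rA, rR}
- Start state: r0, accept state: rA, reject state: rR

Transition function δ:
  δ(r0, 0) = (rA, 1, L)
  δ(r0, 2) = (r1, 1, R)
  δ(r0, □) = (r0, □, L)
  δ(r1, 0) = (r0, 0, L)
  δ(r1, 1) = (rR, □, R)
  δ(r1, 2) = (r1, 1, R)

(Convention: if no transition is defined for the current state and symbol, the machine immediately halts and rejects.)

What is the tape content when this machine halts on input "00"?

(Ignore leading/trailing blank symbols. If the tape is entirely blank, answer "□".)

Execution trace:
Initial: [r0]00
Step 1: δ(r0, 0) = (rA, 1, L) → [rA]□10

The machine reaches the accept state rA and halts.

Final tape (ignoring leading/trailing blanks): 10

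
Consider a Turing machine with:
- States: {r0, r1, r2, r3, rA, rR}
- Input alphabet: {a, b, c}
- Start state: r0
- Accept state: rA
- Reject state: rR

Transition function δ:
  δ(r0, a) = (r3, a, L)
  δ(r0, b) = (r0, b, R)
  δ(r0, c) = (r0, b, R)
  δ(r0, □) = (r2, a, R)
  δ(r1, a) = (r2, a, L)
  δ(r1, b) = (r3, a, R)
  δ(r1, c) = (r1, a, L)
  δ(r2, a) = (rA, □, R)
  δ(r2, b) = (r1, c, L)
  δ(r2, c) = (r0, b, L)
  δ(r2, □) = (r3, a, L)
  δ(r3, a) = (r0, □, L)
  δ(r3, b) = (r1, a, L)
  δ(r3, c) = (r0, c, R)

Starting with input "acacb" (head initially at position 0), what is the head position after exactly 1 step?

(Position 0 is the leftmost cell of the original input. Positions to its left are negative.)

Execution trace (head position shown):
Step 0: [r0]acacb  (head at position 0)
Step 1: move left → [r3]□acacb  (head at position -1)

After 1 step, the head is at position -1.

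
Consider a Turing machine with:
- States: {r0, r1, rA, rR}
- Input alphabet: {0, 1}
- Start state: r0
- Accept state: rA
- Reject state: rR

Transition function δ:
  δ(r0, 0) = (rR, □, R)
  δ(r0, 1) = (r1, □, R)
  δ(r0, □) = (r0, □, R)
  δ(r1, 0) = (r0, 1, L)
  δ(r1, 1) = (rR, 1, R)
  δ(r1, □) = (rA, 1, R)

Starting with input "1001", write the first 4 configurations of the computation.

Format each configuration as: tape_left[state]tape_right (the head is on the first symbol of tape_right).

Transitions applied:
Step 1: δ(r0, 1) = (r1, □, R)
Step 2: δ(r1, 0) = (r0, 1, L)
Step 3: δ(r0, □) = (r0, □, R)

The first 4 configurations are:
[r0]1001 ⊢ □[r1]001 ⊢ [r0]□101 ⊢ □[r0]101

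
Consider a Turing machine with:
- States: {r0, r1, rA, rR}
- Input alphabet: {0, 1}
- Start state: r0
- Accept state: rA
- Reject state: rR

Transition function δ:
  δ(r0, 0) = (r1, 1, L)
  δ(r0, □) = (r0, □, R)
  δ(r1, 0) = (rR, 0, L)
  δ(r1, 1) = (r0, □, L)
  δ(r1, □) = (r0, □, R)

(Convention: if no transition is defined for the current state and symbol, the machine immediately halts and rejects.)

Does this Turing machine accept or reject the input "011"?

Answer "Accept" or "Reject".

Execution trace:
Initial: [r0]011
Step 1: δ(r0, 0) = (r1, 1, L) → [r1]□111
Step 2: δ(r1, □) = (r0, □, R) → □[r0]111

No transition is defined for δ(r0, 1). By convention the machine halts and rejects.

Answer: Reject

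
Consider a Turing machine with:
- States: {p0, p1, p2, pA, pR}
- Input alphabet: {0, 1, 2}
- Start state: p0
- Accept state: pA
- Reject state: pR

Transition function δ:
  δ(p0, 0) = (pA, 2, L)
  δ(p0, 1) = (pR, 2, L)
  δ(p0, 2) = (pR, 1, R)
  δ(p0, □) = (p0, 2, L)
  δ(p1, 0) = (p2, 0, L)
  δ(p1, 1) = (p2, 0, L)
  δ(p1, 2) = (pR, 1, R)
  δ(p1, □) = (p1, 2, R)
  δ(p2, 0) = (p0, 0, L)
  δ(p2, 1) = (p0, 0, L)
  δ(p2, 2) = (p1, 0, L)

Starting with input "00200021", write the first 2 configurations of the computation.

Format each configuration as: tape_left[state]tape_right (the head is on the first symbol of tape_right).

Transitions applied:
Step 1: δ(p0, 0) = (pA, 2, L)

The first 2 configurations are:
[p0]00200021 ⊢ [pA]□20200021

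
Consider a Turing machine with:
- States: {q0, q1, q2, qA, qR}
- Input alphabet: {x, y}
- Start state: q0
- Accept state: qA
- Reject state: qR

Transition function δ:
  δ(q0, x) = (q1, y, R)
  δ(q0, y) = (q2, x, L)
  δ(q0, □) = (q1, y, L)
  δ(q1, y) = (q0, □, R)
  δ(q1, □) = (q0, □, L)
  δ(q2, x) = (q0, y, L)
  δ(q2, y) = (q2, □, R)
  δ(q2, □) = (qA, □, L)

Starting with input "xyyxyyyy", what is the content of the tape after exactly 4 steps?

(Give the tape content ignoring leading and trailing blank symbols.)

Execution trace:
Initial: [q0]xyyxyyyy
Step 1: δ(q0, x) = (q1, y, R) → y[q1]yyxyyyy
Step 2: δ(q1, y) = (q0, □, R) → y□[q0]yxyyyy
Step 3: δ(q0, y) = (q2, x, L) → y[q2]□xxyyyy
Step 4: δ(q2, □) = (qA, □, L) → [qA]y□xxyyyy

The machine reaches the accept state qA and halts.

After 4 steps, the tape (ignoring leading/trailing blanks) is: y□xxyyyy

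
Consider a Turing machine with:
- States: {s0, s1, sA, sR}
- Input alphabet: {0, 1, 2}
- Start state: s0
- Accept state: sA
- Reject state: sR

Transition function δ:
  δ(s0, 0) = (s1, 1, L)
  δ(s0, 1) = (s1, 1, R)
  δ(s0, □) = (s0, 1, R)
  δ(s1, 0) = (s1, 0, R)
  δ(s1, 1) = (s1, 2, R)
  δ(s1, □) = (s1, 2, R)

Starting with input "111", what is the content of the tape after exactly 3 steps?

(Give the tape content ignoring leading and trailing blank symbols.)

Execution trace:
Initial: [s0]111
Step 1: δ(s0, 1) = (s1, 1, R) → 1[s1]11
Step 2: δ(s1, 1) = (s1, 2, R) → 12[s1]1
Step 3: δ(s1, 1) = (s1, 2, R) → 122[s1]□

After 3 steps, the tape (ignoring leading/trailing blanks) is: 122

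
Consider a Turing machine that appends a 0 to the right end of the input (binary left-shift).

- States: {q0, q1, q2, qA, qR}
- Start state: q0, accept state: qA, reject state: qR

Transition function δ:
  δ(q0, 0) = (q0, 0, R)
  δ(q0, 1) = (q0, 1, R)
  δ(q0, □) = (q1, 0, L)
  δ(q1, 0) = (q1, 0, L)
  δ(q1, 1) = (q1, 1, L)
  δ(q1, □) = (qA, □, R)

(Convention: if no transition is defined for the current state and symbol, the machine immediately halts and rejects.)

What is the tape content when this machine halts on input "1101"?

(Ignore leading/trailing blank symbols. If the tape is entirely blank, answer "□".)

Execution trace:
Initial: [q0]1101
Step 1: δ(q0, 1) = (q0, 1, R) → 1[q0]101
Step 2: δ(q0, 1) = (q0, 1, R) → 11[q0]01
Step 3: δ(q0, 0) = (q0, 0, R) → 110[q0]1
Step 4: δ(q0, 1) = (q0, 1, R) → 1101[q0]□
Step 5: δ(q0, □) = (q1, 0, L) → 110[q1]10
Step 6: δ(q1, 1) = (q1, 1, L) → 11[q1]010
Step 7: δ(q1, 0) = (q1, 0, L) → 1[q1]1010
Step 8: δ(q1, 1) = (q1, 1, L) → [q1]11010
Step 9: δ(q1, 1) = (q1, 1, L) → [q1]□11010
Step 10: δ(q1, □) = (qA, □, R) → □[qA]11010

The machine reaches the accept state qA and halts.

Final tape (ignoring leading/trailing blanks): 11010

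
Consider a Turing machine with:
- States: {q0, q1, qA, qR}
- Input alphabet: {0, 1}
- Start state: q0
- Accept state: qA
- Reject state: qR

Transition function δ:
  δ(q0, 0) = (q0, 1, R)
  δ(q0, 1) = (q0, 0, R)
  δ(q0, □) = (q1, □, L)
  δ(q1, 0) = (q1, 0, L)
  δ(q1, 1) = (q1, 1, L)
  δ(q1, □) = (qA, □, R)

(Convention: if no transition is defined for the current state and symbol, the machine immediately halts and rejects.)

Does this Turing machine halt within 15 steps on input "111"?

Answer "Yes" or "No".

Execution trace:
Initial: [q0]111
Step 1: δ(q0, 1) = (q0, 0, R) → 0[q0]11
Step 2: δ(q0, 1) = (q0, 0, R) → 00[q0]1
Step 3: δ(q0, 1) = (q0, 0, R) → 000[q0]□
Step 4: δ(q0, □) = (q1, □, L) → 00[q1]0□
Step 5: δ(q1, 0) = (q1, 0, L) → 0[q1]00□
Step 6: δ(q1, 0) = (q1, 0, L) → [q1]000□
Step 7: δ(q1, 0) = (q1, 0, L) → [q1]□000□
Step 8: δ(q1, □) = (qA, □, R) → □[qA]000□

The machine reaches the accept state qA and halts.
The machine halted after 8 steps (within the 15-step bound).

Answer: Yes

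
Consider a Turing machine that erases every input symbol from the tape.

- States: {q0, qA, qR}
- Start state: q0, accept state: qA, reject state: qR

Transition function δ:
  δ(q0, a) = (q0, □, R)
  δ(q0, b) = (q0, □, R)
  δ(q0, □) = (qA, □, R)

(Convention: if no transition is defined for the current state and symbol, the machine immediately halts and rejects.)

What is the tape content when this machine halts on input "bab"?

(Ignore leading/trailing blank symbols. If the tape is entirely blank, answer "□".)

Execution trace:
Initial: [q0]bab
Step 1: δ(q0, b) = (q0, □, R) → □[q0]ab
Step 2: δ(q0, a) = (q0, □, R) → □□[q0]b
Step 3: δ(q0, b) = (q0, □, R) → □□□[q0]□
Step 4: δ(q0, □) = (qA, □, R) → □□□□[qA]□

The machine reaches the accept state qA and halts.

Final tape (ignoring leading/trailing blanks): □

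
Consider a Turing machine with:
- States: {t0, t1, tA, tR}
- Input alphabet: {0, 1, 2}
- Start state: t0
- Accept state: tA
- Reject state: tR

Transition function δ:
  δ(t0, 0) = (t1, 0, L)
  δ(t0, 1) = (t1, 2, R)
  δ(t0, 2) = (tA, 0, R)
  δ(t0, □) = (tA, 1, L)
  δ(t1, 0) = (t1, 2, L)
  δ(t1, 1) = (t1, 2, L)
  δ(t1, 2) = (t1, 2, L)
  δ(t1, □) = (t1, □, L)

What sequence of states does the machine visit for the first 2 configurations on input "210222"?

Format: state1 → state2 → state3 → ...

Execution trace:
Initial: [t0]210222
Step 1: δ(t0, 2) = (tA, 0, R) → 0[tA]10222

The machine reaches the accept state tA and halts.

State sequence: t0 → tA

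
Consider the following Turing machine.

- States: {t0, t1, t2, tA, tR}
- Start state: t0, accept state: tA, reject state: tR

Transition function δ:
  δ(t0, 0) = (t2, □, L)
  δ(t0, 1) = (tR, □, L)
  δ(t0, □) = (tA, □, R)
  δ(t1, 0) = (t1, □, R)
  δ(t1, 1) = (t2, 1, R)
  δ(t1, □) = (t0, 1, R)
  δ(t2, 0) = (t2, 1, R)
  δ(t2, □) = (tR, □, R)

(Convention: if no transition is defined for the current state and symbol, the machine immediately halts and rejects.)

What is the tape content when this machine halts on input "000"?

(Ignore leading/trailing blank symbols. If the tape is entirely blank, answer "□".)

Execution trace:
Initial: [t0]000
Step 1: δ(t0, 0) = (t2, □, L) → [t2]□□00
Step 2: δ(t2, □) = (tR, □, R) → □[tR]□00

The machine reaches the reject state tR and halts.

Final tape (ignoring leading/trailing blanks): 00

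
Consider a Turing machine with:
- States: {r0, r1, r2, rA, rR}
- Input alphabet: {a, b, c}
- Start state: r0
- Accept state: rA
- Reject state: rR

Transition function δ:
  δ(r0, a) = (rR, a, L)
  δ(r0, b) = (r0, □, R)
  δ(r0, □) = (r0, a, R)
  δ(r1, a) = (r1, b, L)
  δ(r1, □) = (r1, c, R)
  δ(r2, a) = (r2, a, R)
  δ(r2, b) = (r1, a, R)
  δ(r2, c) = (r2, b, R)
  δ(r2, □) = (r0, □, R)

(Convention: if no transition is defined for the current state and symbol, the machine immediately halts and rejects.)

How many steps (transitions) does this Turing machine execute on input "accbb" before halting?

Execution trace:
Initial: [r0]accbb
Step 1: δ(r0, a) = (rR, a, L) → [rR]□accbb

The machine reaches the reject state rR and halts.

The machine executed 1 step before halting.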